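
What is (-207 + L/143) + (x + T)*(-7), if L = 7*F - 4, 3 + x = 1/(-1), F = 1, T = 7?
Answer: -32601/143 ≈ -227.98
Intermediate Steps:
x = -4 (x = -3 + 1/(-1) = -3 - 1 = -4)
L = 3 (L = 7*1 - 4 = 7 - 4 = 3)
(-207 + L/143) + (x + T)*(-7) = (-207 + 3/143) + (-4 + 7)*(-7) = (-207 + 3*(1/143)) + 3*(-7) = (-207 + 3/143) - 21 = -29598/143 - 21 = -32601/143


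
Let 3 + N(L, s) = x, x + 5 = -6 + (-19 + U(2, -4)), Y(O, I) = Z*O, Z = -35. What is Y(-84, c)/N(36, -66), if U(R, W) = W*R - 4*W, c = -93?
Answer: -588/5 ≈ -117.60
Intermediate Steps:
U(R, W) = -4*W + R*W (U(R, W) = R*W - 4*W = -4*W + R*W)
Y(O, I) = -35*O
x = -22 (x = -5 + (-6 + (-19 - 4*(-4 + 2))) = -5 + (-6 + (-19 - 4*(-2))) = -5 + (-6 + (-19 + 8)) = -5 + (-6 - 11) = -5 - 17 = -22)
N(L, s) = -25 (N(L, s) = -3 - 22 = -25)
Y(-84, c)/N(36, -66) = -35*(-84)/(-25) = 2940*(-1/25) = -588/5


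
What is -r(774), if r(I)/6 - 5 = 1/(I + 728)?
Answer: -22533/751 ≈ -30.004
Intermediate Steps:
r(I) = 30 + 6/(728 + I) (r(I) = 30 + 6/(I + 728) = 30 + 6/(728 + I))
-r(774) = -6*(3641 + 5*774)/(728 + 774) = -6*(3641 + 3870)/1502 = -6*7511/1502 = -1*22533/751 = -22533/751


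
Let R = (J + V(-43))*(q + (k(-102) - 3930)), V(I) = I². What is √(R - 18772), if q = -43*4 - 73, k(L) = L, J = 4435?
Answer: 4*I*√1680965 ≈ 5186.1*I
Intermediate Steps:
q = -245 (q = -172 - 73 = -245)
R = -26876668 (R = (4435 + (-43)²)*(-245 + (-102 - 3930)) = (4435 + 1849)*(-245 - 4032) = 6284*(-4277) = -26876668)
√(R - 18772) = √(-26876668 - 18772) = √(-26895440) = 4*I*√1680965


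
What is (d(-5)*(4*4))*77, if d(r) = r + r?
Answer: -12320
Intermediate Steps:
d(r) = 2*r
(d(-5)*(4*4))*77 = ((2*(-5))*(4*4))*77 = -10*16*77 = -160*77 = -12320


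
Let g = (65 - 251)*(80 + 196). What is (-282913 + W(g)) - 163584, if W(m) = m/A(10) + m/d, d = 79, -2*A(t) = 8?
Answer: -34310713/79 ≈ -4.3431e+5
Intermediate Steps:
A(t) = -4 (A(t) = -½*8 = -4)
g = -51336 (g = -186*276 = -51336)
W(m) = -75*m/316 (W(m) = m/(-4) + m/79 = m*(-¼) + m*(1/79) = -m/4 + m/79 = -75*m/316)
(-282913 + W(g)) - 163584 = (-282913 - 75/316*(-51336)) - 163584 = (-282913 + 962550/79) - 163584 = -21387577/79 - 163584 = -34310713/79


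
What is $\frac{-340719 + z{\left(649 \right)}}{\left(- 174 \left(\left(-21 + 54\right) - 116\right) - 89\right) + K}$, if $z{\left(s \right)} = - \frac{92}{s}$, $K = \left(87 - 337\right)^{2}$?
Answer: $- \frac{221126723}{49877597} \approx -4.4334$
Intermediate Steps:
$K = 62500$ ($K = \left(-250\right)^{2} = 62500$)
$\frac{-340719 + z{\left(649 \right)}}{\left(- 174 \left(\left(-21 + 54\right) - 116\right) - 89\right) + K} = \frac{-340719 - \frac{92}{649}}{\left(- 174 \left(\left(-21 + 54\right) - 116\right) - 89\right) + 62500} = \frac{-340719 - \frac{92}{649}}{\left(- 174 \left(33 - 116\right) - 89\right) + 62500} = \frac{-340719 - \frac{92}{649}}{\left(\left(-174\right) \left(-83\right) - 89\right) + 62500} = - \frac{221126723}{649 \left(\left(14442 - 89\right) + 62500\right)} = - \frac{221126723}{649 \left(14353 + 62500\right)} = - \frac{221126723}{649 \cdot 76853} = \left(- \frac{221126723}{649}\right) \frac{1}{76853} = - \frac{221126723}{49877597}$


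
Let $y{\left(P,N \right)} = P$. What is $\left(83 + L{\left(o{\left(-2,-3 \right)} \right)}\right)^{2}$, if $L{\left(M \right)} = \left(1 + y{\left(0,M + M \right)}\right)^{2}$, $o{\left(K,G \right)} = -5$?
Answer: $7056$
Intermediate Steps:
$L{\left(M \right)} = 1$ ($L{\left(M \right)} = \left(1 + 0\right)^{2} = 1^{2} = 1$)
$\left(83 + L{\left(o{\left(-2,-3 \right)} \right)}\right)^{2} = \left(83 + 1\right)^{2} = 84^{2} = 7056$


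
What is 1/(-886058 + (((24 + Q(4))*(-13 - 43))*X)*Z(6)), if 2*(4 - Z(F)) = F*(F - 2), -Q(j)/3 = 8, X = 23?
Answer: -1/886058 ≈ -1.1286e-6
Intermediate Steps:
Q(j) = -24 (Q(j) = -3*8 = -24)
Z(F) = 4 - F*(-2 + F)/2 (Z(F) = 4 - F*(F - 2)/2 = 4 - F*(-2 + F)/2)
1/(-886058 + (((24 + Q(4))*(-13 - 43))*X)*Z(6)) = 1/(-886058 + (((24 - 24)*(-13 - 43))*23)*(4 + 6 - ½*6²)) = 1/(-886058 + ((0*(-56))*23)*(4 + 6 - ½*36)) = 1/(-886058 + (0*23)*(4 + 6 - 18)) = 1/(-886058 + 0*(-8)) = 1/(-886058 + 0) = 1/(-886058) = -1/886058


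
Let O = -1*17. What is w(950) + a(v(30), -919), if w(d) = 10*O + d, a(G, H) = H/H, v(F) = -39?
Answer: 781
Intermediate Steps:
O = -17
a(G, H) = 1
w(d) = -170 + d (w(d) = 10*(-17) + d = -170 + d)
w(950) + a(v(30), -919) = (-170 + 950) + 1 = 780 + 1 = 781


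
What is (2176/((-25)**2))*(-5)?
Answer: -2176/125 ≈ -17.408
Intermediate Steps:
(2176/((-25)**2))*(-5) = (2176/625)*(-5) = -2176/125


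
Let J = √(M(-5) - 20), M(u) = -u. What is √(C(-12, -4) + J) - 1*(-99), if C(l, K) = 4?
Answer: 99 + √(4 + I*√15) ≈ 101.19 + 0.88537*I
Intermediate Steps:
J = I*√15 (J = √(-1*(-5) - 20) = √(5 - 20) = √(-15) = I*√15 ≈ 3.873*I)
√(C(-12, -4) + J) - 1*(-99) = √(4 + I*√15) - 1*(-99) = √(4 + I*√15) + 99 = 99 + √(4 + I*√15)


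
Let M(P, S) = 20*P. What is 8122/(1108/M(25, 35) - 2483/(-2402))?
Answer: 2438630500/975729 ≈ 2499.3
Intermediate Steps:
8122/(1108/M(25, 35) - 2483/(-2402)) = 8122/(1108/((20*25)) - 2483/(-2402)) = 8122/(1108/500 - 2483*(-1/2402)) = 8122/(1108*(1/500) + 2483/2402) = 8122/(277/125 + 2483/2402) = 8122/(975729/300250) = 8122*(300250/975729) = 2438630500/975729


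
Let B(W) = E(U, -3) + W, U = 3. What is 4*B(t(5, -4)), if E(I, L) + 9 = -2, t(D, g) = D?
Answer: -24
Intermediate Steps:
E(I, L) = -11 (E(I, L) = -9 - 2 = -11)
B(W) = -11 + W
4*B(t(5, -4)) = 4*(-11 + 5) = 4*(-6) = -24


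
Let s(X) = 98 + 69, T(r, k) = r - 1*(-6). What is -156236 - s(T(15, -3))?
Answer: -156403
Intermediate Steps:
T(r, k) = 6 + r (T(r, k) = r + 6 = 6 + r)
s(X) = 167
-156236 - s(T(15, -3)) = -156236 - 1*167 = -156236 - 167 = -156403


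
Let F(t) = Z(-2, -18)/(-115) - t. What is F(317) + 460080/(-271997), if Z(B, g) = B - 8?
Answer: -1993167973/6255931 ≈ -318.60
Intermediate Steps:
Z(B, g) = -8 + B
F(t) = 2/23 - t (F(t) = (-8 - 2)/(-115) - t = -10*(-1/115) - t = 2/23 - t)
F(317) + 460080/(-271997) = (2/23 - 1*317) + 460080/(-271997) = (2/23 - 317) + 460080*(-1/271997) = -7289/23 - 460080/271997 = -1993167973/6255931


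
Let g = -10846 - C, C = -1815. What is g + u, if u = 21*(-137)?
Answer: -11908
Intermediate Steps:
g = -9031 (g = -10846 - 1*(-1815) = -10846 + 1815 = -9031)
u = -2877
g + u = -9031 - 2877 = -11908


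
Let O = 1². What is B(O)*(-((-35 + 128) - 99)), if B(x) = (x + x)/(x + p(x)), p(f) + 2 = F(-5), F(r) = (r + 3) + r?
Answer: -3/2 ≈ -1.5000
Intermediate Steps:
O = 1
F(r) = 3 + 2*r (F(r) = (3 + r) + r = 3 + 2*r)
p(f) = -9 (p(f) = -2 + (3 + 2*(-5)) = -2 + (3 - 10) = -2 - 7 = -9)
B(x) = 2*x/(-9 + x) (B(x) = (x + x)/(x - 9) = (2*x)/(-9 + x) = 2*x/(-9 + x))
B(O)*(-((-35 + 128) - 99)) = (2*1/(-9 + 1))*(-((-35 + 128) - 99)) = (2*1/(-8))*(-(93 - 99)) = (2*1*(-⅛))*(-1*(-6)) = -¼*6 = -3/2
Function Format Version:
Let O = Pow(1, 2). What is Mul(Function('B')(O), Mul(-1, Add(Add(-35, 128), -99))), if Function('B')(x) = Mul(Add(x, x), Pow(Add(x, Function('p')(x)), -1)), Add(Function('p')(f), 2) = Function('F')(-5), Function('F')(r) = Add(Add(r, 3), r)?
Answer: Rational(-3, 2) ≈ -1.5000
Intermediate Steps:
O = 1
Function('F')(r) = Add(3, Mul(2, r)) (Function('F')(r) = Add(Add(3, r), r) = Add(3, Mul(2, r)))
Function('p')(f) = -9 (Function('p')(f) = Add(-2, Add(3, Mul(2, -5))) = Add(-2, Add(3, -10)) = Add(-2, -7) = -9)
Function('B')(x) = Mul(2, x, Pow(Add(-9, x), -1)) (Function('B')(x) = Mul(Add(x, x), Pow(Add(x, -9), -1)) = Mul(Mul(2, x), Pow(Add(-9, x), -1)) = Mul(2, x, Pow(Add(-9, x), -1)))
Mul(Function('B')(O), Mul(-1, Add(Add(-35, 128), -99))) = Mul(Mul(2, 1, Pow(Add(-9, 1), -1)), Mul(-1, Add(Add(-35, 128), -99))) = Mul(Mul(2, 1, Pow(-8, -1)), Mul(-1, Add(93, -99))) = Mul(Mul(2, 1, Rational(-1, 8)), Mul(-1, -6)) = Mul(Rational(-1, 4), 6) = Rational(-3, 2)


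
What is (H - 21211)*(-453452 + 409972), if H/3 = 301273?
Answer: -38375795840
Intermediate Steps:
H = 903819 (H = 3*301273 = 903819)
(H - 21211)*(-453452 + 409972) = (903819 - 21211)*(-453452 + 409972) = 882608*(-43480) = -38375795840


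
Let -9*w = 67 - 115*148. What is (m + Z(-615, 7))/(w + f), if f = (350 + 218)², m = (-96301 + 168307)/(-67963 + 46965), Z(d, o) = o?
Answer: 112470/10221017977 ≈ 1.1004e-5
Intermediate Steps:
m = -36003/10499 (m = 72006/(-20998) = 72006*(-1/20998) = -36003/10499 ≈ -3.4292)
f = 322624 (f = 568² = 322624)
w = 5651/3 (w = -(67 - 115*148)/9 = -(67 - 17020)/9 = -⅑*(-16953) = 5651/3 ≈ 1883.7)
(m + Z(-615, 7))/(w + f) = (-36003/10499 + 7)/(5651/3 + 322624) = 37490/(10499*(973523/3)) = (37490/10499)*(3/973523) = 112470/10221017977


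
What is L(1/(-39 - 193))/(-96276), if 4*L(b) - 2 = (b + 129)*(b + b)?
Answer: -23897/10363918848 ≈ -2.3058e-6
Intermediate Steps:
L(b) = ½ + b*(129 + b)/2 (L(b) = ½ + ((b + 129)*(b + b))/4 = ½ + ((129 + b)*(2*b))/4 = ½ + (2*b*(129 + b))/4 = ½ + b*(129 + b)/2)
L(1/(-39 - 193))/(-96276) = (½ + (1/(-39 - 193))²/2 + 129/(2*(-39 - 193)))/(-96276) = (½ + (1/(-232))²/2 + (129/2)/(-232))*(-1/96276) = (½ + (-1/232)²/2 + (129/2)*(-1/232))*(-1/96276) = (½ + (½)*(1/53824) - 129/464)*(-1/96276) = (½ + 1/107648 - 129/464)*(-1/96276) = (23897/107648)*(-1/96276) = -23897/10363918848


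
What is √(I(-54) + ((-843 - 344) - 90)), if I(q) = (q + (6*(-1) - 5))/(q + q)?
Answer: I*√413553/18 ≈ 35.727*I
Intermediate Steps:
I(q) = (-11 + q)/(2*q) (I(q) = (q + (-6 - 5))/((2*q)) = (q - 11)*(1/(2*q)) = (-11 + q)*(1/(2*q)) = (-11 + q)/(2*q))
√(I(-54) + ((-843 - 344) - 90)) = √((½)*(-11 - 54)/(-54) + ((-843 - 344) - 90)) = √((½)*(-1/54)*(-65) + (-1187 - 90)) = √(65/108 - 1277) = √(-137851/108) = I*√413553/18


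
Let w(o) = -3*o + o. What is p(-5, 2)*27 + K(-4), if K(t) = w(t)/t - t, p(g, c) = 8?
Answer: 218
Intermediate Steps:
w(o) = -2*o
K(t) = -2 - t (K(t) = (-2*t)/t - t = -2 - t)
p(-5, 2)*27 + K(-4) = 8*27 + (-2 - 1*(-4)) = 216 + (-2 + 4) = 216 + 2 = 218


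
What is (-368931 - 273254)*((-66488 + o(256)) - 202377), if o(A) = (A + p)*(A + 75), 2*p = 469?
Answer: 136797606515/2 ≈ 6.8399e+10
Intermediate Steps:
p = 469/2 (p = (½)*469 = 469/2 ≈ 234.50)
o(A) = (75 + A)*(469/2 + A) (o(A) = (A + 469/2)*(A + 75) = (469/2 + A)*(75 + A) = (75 + A)*(469/2 + A))
(-368931 - 273254)*((-66488 + o(256)) - 202377) = (-368931 - 273254)*((-66488 + (35175/2 + 256² + (619/2)*256)) - 202377) = -642185*((-66488 + (35175/2 + 65536 + 79232)) - 202377) = -642185*((-66488 + 324711/2) - 202377) = -642185*(191735/2 - 202377) = -642185*(-213019/2) = 136797606515/2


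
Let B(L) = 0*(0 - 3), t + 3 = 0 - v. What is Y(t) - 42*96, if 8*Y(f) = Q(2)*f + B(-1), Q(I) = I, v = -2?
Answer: -16129/4 ≈ -4032.3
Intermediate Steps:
t = -1 (t = -3 + (0 - 1*(-2)) = -3 + (0 + 2) = -3 + 2 = -1)
B(L) = 0 (B(L) = 0*(-3) = 0)
Y(f) = f/4 (Y(f) = (2*f + 0)/8 = (2*f)/8 = f/4)
Y(t) - 42*96 = (¼)*(-1) - 42*96 = -¼ - 4032 = -16129/4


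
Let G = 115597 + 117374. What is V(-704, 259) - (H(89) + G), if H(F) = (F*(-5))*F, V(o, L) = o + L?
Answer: -193811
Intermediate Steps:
V(o, L) = L + o
H(F) = -5*F² (H(F) = (-5*F)*F = -5*F²)
G = 232971
V(-704, 259) - (H(89) + G) = (259 - 704) - (-5*89² + 232971) = -445 - (-5*7921 + 232971) = -445 - (-39605 + 232971) = -445 - 1*193366 = -445 - 193366 = -193811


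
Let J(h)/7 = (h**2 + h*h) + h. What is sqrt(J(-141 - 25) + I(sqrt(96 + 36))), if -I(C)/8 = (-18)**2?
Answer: sqrt(382030) ≈ 618.09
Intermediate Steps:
I(C) = -2592 (I(C) = -8*(-18)**2 = -8*324 = -2592)
J(h) = 7*h + 14*h**2 (J(h) = 7*((h**2 + h*h) + h) = 7*((h**2 + h**2) + h) = 7*(2*h**2 + h) = 7*(h + 2*h**2) = 7*h + 14*h**2)
sqrt(J(-141 - 25) + I(sqrt(96 + 36))) = sqrt(7*(-141 - 25)*(1 + 2*(-141 - 25)) - 2592) = sqrt(7*(-166)*(1 + 2*(-166)) - 2592) = sqrt(7*(-166)*(1 - 332) - 2592) = sqrt(7*(-166)*(-331) - 2592) = sqrt(384622 - 2592) = sqrt(382030)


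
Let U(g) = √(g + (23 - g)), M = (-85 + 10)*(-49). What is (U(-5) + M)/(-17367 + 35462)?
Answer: 105/517 + √23/18095 ≈ 0.20336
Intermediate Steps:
M = 3675 (M = -75*(-49) = 3675)
U(g) = √23
(U(-5) + M)/(-17367 + 35462) = (√23 + 3675)/(-17367 + 35462) = (3675 + √23)/18095 = (3675 + √23)*(1/18095) = 105/517 + √23/18095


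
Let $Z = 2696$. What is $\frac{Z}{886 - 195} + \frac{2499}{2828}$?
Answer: $\frac{1335871}{279164} \approx 4.7853$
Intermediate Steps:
$\frac{Z}{886 - 195} + \frac{2499}{2828} = \frac{2696}{886 - 195} + \frac{2499}{2828} = \frac{2696}{691} + 2499 \cdot \frac{1}{2828} = 2696 \cdot \frac{1}{691} + \frac{357}{404} = \frac{2696}{691} + \frac{357}{404} = \frac{1335871}{279164}$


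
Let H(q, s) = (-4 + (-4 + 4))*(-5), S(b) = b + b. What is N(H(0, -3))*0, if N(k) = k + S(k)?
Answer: 0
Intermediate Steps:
S(b) = 2*b
H(q, s) = 20 (H(q, s) = (-4 + 0)*(-5) = -4*(-5) = 20)
N(k) = 3*k (N(k) = k + 2*k = 3*k)
N(H(0, -3))*0 = (3*20)*0 = 60*0 = 0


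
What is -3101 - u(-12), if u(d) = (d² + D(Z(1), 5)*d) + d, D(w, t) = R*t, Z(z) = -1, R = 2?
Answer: -3113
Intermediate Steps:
D(w, t) = 2*t
u(d) = d² + 11*d (u(d) = (d² + (2*5)*d) + d = (d² + 10*d) + d = d² + 11*d)
-3101 - u(-12) = -3101 - (-12)*(11 - 12) = -3101 - (-12)*(-1) = -3101 - 1*12 = -3101 - 12 = -3113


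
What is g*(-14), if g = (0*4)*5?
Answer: 0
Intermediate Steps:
g = 0 (g = 0*5 = 0)
g*(-14) = 0*(-14) = 0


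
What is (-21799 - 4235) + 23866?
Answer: -2168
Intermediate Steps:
(-21799 - 4235) + 23866 = -26034 + 23866 = -2168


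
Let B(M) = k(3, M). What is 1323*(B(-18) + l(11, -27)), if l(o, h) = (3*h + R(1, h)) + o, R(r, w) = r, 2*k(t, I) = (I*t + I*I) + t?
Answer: 178605/2 ≈ 89303.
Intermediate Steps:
k(t, I) = t/2 + I²/2 + I*t/2 (k(t, I) = ((I*t + I*I) + t)/2 = ((I*t + I²) + t)/2 = ((I² + I*t) + t)/2 = (t + I² + I*t)/2 = t/2 + I²/2 + I*t/2)
B(M) = 3/2 + M²/2 + 3*M/2 (B(M) = (½)*3 + M²/2 + (½)*M*3 = 3/2 + M²/2 + 3*M/2)
l(o, h) = 1 + o + 3*h (l(o, h) = (3*h + 1) + o = (1 + 3*h) + o = 1 + o + 3*h)
1323*(B(-18) + l(11, -27)) = 1323*((3/2 + (½)*(-18)² + (3/2)*(-18)) + (1 + 11 + 3*(-27))) = 1323*((3/2 + (½)*324 - 27) + (1 + 11 - 81)) = 1323*((3/2 + 162 - 27) - 69) = 1323*(273/2 - 69) = 1323*(135/2) = 178605/2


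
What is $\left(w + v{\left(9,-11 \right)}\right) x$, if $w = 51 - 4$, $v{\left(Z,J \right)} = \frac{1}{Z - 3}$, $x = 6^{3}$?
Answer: $10188$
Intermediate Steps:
$x = 216$
$v{\left(Z,J \right)} = \frac{1}{-3 + Z}$
$w = 47$
$\left(w + v{\left(9,-11 \right)}\right) x = \left(47 + \frac{1}{-3 + 9}\right) 216 = \left(47 + \frac{1}{6}\right) 216 = \frac{283}{6} \cdot 216 = 10188$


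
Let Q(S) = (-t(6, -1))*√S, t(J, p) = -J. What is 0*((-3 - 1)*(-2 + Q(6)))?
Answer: 0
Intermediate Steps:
Q(S) = 6*√S (Q(S) = (-(-1)*6)*√S = (-1*(-6))*√S = 6*√S)
0*((-3 - 1)*(-2 + Q(6))) = 0*((-3 - 1)*(-2 + 6*√6)) = 0*(-4*(-2 + 6*√6)) = 0*(8 - 24*√6) = 0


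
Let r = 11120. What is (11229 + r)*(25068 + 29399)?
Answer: 1217282983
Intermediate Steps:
(11229 + r)*(25068 + 29399) = (11229 + 11120)*(25068 + 29399) = 22349*54467 = 1217282983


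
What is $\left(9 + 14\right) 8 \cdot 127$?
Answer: $23368$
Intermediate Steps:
$\left(9 + 14\right) 8 \cdot 127 = 23 \cdot 8 \cdot 127 = 184 \cdot 127 = 23368$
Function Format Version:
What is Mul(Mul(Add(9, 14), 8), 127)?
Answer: 23368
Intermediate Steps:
Mul(Mul(Add(9, 14), 8), 127) = Mul(Mul(23, 8), 127) = Mul(184, 127) = 23368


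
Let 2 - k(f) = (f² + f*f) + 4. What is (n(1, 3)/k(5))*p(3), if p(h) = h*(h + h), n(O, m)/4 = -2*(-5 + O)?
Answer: -144/13 ≈ -11.077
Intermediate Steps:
k(f) = -2 - 2*f² (k(f) = 2 - ((f² + f*f) + 4) = 2 - ((f² + f²) + 4) = 2 - (2*f² + 4) = 2 - (4 + 2*f²) = 2 + (-4 - 2*f²) = -2 - 2*f²)
n(O, m) = 40 - 8*O (n(O, m) = 4*(-2*(-5 + O)) = 4*(10 - 2*O) = 40 - 8*O)
p(h) = 2*h² (p(h) = h*(2*h) = 2*h²)
(n(1, 3)/k(5))*p(3) = ((40 - 8*1)/(-2 - 2*5²))*(2*3²) = ((40 - 8)/(-2 - 2*25))*(2*9) = (32/(-2 - 50))*18 = (32/(-52))*18 = -1/52*32*18 = -8/13*18 = -144/13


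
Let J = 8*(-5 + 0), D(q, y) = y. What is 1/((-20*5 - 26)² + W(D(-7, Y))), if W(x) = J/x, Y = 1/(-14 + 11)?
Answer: 1/15996 ≈ 6.2516e-5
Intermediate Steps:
Y = -⅓ (Y = 1/(-3) = -⅓ ≈ -0.33333)
J = -40 (J = 8*(-5) = -40)
W(x) = -40/x
1/((-20*5 - 26)² + W(D(-7, Y))) = 1/((-20*5 - 26)² - 40/(-⅓)) = 1/((-100 - 26)² - 40*(-3)) = 1/((-126)² + 120) = 1/(15876 + 120) = 1/15996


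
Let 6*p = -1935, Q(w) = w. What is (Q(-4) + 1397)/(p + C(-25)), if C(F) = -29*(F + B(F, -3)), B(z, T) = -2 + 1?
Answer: 2786/863 ≈ 3.2283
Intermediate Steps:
B(z, T) = -1
p = -645/2 (p = (1/6)*(-1935) = -645/2 ≈ -322.50)
C(F) = 29 - 29*F (C(F) = -29*(F - 1) = -29*(-1 + F) = 29 - 29*F)
(Q(-4) + 1397)/(p + C(-25)) = (-4 + 1397)/(-645/2 + (29 - 29*(-25))) = 1393/(-645/2 + (29 + 725)) = 1393/(-645/2 + 754) = 1393/(863/2) = 1393*(2/863) = 2786/863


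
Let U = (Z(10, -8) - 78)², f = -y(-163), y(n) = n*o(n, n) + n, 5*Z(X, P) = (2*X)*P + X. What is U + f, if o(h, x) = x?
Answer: -14742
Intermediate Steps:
Z(X, P) = X/5 + 2*P*X/5 (Z(X, P) = ((2*X)*P + X)/5 = (2*P*X + X)/5 = (X + 2*P*X)/5 = X/5 + 2*P*X/5)
y(n) = n + n² (y(n) = n*n + n = n² + n = n + n²)
f = -26406 (f = -(-163)*(1 - 163) = -(-163)*(-162) = -1*26406 = -26406)
U = 11664 (U = ((⅕)*10*(1 + 2*(-8)) - 78)² = ((⅕)*10*(1 - 16) - 78)² = ((⅕)*10*(-15) - 78)² = (-30 - 78)² = (-108)² = 11664)
U + f = 11664 - 26406 = -14742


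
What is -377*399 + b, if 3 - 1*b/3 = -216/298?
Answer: -22411362/149 ≈ -1.5041e+5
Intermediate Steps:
b = 1665/149 (b = 9 - (-648)/298 = 9 - 3*(-108/149) = 9 + 324/149 = 1665/149 ≈ 11.174)
-377*399 + b = -377*399 + 1665/149 = -150423 + 1665/149 = -22411362/149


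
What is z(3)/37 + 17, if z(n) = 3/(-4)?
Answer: 2513/148 ≈ 16.980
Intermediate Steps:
z(n) = -¾ (z(n) = 3*(-¼) = -¾)
z(3)/37 + 17 = -¾/37 + 17 = (1/37)*(-¾) + 17 = -3/148 + 17 = 2513/148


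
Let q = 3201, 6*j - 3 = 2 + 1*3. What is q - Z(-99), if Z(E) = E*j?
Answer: 3333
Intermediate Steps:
j = 4/3 (j = ½ + (2 + 1*3)/6 = ½ + (2 + 3)/6 = ½ + (⅙)*5 = ½ + ⅚ = 4/3 ≈ 1.3333)
Z(E) = 4*E/3 (Z(E) = E*(4/3) = 4*E/3)
q - Z(-99) = 3201 - 4*(-99)/3 = 3201 - 1*(-132) = 3201 + 132 = 3333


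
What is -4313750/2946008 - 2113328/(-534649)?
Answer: 1959769535437/787540115596 ≈ 2.4885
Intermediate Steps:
-4313750/2946008 - 2113328/(-534649) = -4313750*1/2946008 - 2113328*(-1/534649) = -2156875/1473004 + 2113328/534649 = 1959769535437/787540115596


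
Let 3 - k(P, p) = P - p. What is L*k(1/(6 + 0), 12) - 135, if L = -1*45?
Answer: -1605/2 ≈ -802.50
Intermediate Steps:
k(P, p) = 3 + p - P (k(P, p) = 3 - (P - p) = 3 + (p - P) = 3 + p - P)
L = -45
L*k(1/(6 + 0), 12) - 135 = -45*(3 + 12 - 1/(6 + 0)) - 135 = -45*(3 + 12 - 1/6) - 135 = -45*(3 + 12 - 1*⅙) - 135 = -45*(3 + 12 - ⅙) - 135 = -45*89/6 - 135 = -1335/2 - 135 = -1605/2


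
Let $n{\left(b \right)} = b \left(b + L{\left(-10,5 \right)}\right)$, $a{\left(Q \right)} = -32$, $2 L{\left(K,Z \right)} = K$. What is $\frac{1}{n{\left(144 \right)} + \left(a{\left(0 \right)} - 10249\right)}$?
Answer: $\frac{1}{9735} \approx 0.00010272$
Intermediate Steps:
$L{\left(K,Z \right)} = \frac{K}{2}$
$n{\left(b \right)} = b \left(-5 + b\right)$ ($n{\left(b \right)} = b \left(b + \frac{1}{2} \left(-10\right)\right) = b \left(b - 5\right) = b \left(-5 + b\right)$)
$\frac{1}{n{\left(144 \right)} + \left(a{\left(0 \right)} - 10249\right)} = \frac{1}{144 \left(-5 + 144\right) - 10281} = \frac{1}{144 \cdot 139 - 10281} = \frac{1}{20016 - 10281} = \frac{1}{9735}$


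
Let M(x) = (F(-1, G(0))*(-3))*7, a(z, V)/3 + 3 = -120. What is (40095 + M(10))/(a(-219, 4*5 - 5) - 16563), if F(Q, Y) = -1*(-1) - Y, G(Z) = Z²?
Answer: -6679/2822 ≈ -2.3668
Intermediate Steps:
a(z, V) = -369 (a(z, V) = -9 + 3*(-120) = -9 - 360 = -369)
F(Q, Y) = 1 - Y
M(x) = -21 (M(x) = ((1 - 1*0²)*(-3))*7 = ((1 - 1*0)*(-3))*7 = ((1 + 0)*(-3))*7 = (1*(-3))*7 = -3*7 = -21)
(40095 + M(10))/(a(-219, 4*5 - 5) - 16563) = (40095 - 21)/(-369 - 16563) = 40074/(-16932) = 40074*(-1/16932) = -6679/2822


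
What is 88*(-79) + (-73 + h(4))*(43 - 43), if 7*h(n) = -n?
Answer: -6952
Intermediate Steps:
h(n) = -n/7 (h(n) = (-n)/7 = -n/7)
88*(-79) + (-73 + h(4))*(43 - 43) = 88*(-79) + (-73 - ⅐*4)*(43 - 43) = -6952 + (-73 - 4/7)*0 = -6952 - 515/7*0 = -6952 + 0 = -6952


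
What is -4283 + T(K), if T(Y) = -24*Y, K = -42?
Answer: -3275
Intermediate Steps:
-4283 + T(K) = -4283 - 24*(-42) = -4283 + 1008 = -3275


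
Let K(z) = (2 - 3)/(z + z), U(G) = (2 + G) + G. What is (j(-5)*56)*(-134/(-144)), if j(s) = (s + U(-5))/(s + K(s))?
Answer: 8710/63 ≈ 138.25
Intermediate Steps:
U(G) = 2 + 2*G
K(z) = -1/(2*z)
j(s) = (-8 + s)/(s - 1/(2*s)) (j(s) = (s + (2 + 2*(-5)))/(s - 1/(2*s)) = (s + (2 - 10))/(s - 1/(2*s)) = (s - 8)/(s - 1/(2*s)) = (-8 + s)/(s - 1/(2*s)))
(j(-5)*56)*(-134/(-144)) = ((2*(-5)*(-8 - 5)/(-1 + 2*(-5)²))*56)*(-134/(-144)) = ((2*(-5)*(-13)/(-1 + 2*25))*56)*(-134*(-1/144)) = ((2*(-5)*(-13)/(-1 + 50))*56)*(67/72) = ((2*(-5)*(-13)/49)*56)*(67/72) = ((2*(-5)*(1/49)*(-13))*56)*(67/72) = ((130/49)*56)*(67/72) = (1040/7)*(67/72) = 8710/63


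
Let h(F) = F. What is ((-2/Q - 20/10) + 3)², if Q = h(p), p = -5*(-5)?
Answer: 529/625 ≈ 0.84640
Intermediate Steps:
p = 25
Q = 25
((-2/Q - 20/10) + 3)² = ((-2/25 - 20/10) + 3)² = ((-2*1/25 - 20*⅒) + 3)² = ((-2/25 - 2) + 3)² = (-52/25 + 3)² = (23/25)² = 529/625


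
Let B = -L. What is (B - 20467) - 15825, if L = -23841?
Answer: -12451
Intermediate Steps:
B = 23841 (B = -1*(-23841) = 23841)
(B - 20467) - 15825 = (23841 - 20467) - 15825 = 3374 - 15825 = -12451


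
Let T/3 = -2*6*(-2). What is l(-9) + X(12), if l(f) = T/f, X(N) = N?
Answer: 4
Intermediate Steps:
T = 72 (T = 3*(-2*6*(-2)) = 3*(-12*(-2)) = 3*24 = 72)
l(f) = 72/f
l(-9) + X(12) = 72/(-9) + 12 = 72*(-⅑) + 12 = -8 + 12 = 4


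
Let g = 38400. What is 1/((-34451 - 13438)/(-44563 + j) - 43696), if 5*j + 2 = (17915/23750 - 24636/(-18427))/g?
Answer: -748906831698555059/32723428122950125858064 ≈ -2.2886e-5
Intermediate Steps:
j = -6721986555059/16805424000000 (j = -⅖ + ((17915/23750 - 24636/(-18427))/38400)/5 = -⅖ + ((17915*(1/23750) - 24636*(-1/18427))*(1/38400))/5 = -⅖ + ((3583/4750 + 24636/18427)*(1/38400))/5 = -⅖ + ((183044941/87528250)*(1/38400))/5 = -⅖ + (⅕)*(183044941/3361084800000) = -⅖ + 183044941/16805424000000 = -6721986555059/16805424000000 ≈ -0.39999)
1/((-34451 - 13438)/(-44563 + j) - 43696) = 1/((-34451 - 13438)/(-44563 - 6721986555059/16805424000000) - 43696) = 1/(-47889/(-748906831698555059/16805424000000) - 43696) = 1/(-47889*(-16805424000000/748906831698555059) - 43696) = 1/(804794949936000000/748906831698555059 - 43696) = 1/(-32723428122950125858064/748906831698555059) = -748906831698555059/32723428122950125858064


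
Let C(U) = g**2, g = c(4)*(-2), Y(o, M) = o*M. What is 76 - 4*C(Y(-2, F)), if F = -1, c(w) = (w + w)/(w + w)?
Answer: 60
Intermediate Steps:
c(w) = 1 (c(w) = (2*w)/((2*w)) = (2*w)*(1/(2*w)) = 1)
Y(o, M) = M*o
g = -2 (g = 1*(-2) = -2)
C(U) = 4 (C(U) = (-2)**2 = 4)
76 - 4*C(Y(-2, F)) = 76 - 4*4 = 76 - 16 = 60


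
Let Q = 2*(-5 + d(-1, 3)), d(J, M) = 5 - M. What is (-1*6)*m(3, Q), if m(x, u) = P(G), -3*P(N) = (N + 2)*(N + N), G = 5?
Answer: 140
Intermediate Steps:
P(N) = -2*N*(2 + N)/3 (P(N) = -(N + 2)*(N + N)/3 = -(2 + N)*2*N/3 = -2*N*(2 + N)/3)
Q = -6 (Q = 2*(-5 + (5 - 1*3)) = 2*(-5 + (5 - 3)) = 2*(-5 + 2) = 2*(-3) = -6)
m(x, u) = -70/3 (m(x, u) = -⅔*5*(2 + 5) = -⅔*5*7 = -70/3)
(-1*6)*m(3, Q) = -1*6*(-70/3) = -6*(-70/3) = 140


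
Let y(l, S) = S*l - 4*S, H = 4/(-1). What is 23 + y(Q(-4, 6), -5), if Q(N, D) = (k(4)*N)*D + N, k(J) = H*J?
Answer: -1857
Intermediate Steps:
H = -4 (H = 4*(-1) = -4)
k(J) = -4*J
Q(N, D) = N - 16*D*N (Q(N, D) = ((-4*4)*N)*D + N = (-16*N)*D + N = -16*D*N + N = N - 16*D*N)
y(l, S) = -4*S + S*l
23 + y(Q(-4, 6), -5) = 23 - 5*(-4 - 4*(1 - 16*6)) = 23 - 5*(-4 - 4*(1 - 96)) = 23 - 5*(-4 - 4*(-95)) = 23 - 5*(-4 + 380) = 23 - 5*376 = 23 - 1880 = -1857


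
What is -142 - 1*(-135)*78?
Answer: 10388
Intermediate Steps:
-142 - 1*(-135)*78 = -142 + 135*78 = -142 + 10530 = 10388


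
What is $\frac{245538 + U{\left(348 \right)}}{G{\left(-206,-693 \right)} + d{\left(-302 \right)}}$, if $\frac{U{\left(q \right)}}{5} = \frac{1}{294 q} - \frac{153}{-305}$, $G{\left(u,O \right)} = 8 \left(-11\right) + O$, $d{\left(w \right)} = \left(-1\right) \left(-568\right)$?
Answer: $- \frac{1532426169257}{1329339816} \approx -1152.8$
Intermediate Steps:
$d{\left(w \right)} = 568$
$G{\left(u,O \right)} = -88 + O$
$U{\left(q \right)} = \frac{153}{61} + \frac{5}{294 q}$ ($U{\left(q \right)} = 5 \left(\frac{1}{294 q} - \frac{153}{-305}\right) = 5 \left(\frac{1}{294 q} - - \frac{153}{305}\right) = 5 \left(\frac{1}{294 q} + \frac{153}{305}\right) = 5 \left(\frac{153}{305} + \frac{1}{294 q}\right) = \frac{153}{61} + \frac{5}{294 q}$)
$\frac{245538 + U{\left(348 \right)}}{G{\left(-206,-693 \right)} + d{\left(-302 \right)}} = \frac{245538 + \frac{305 + 44982 \cdot 348}{17934 \cdot 348}}{\left(-88 - 693\right) + 568} = \frac{245538 + \frac{1}{17934} \cdot \frac{1}{348} \left(305 + 15653736\right)}{-781 + 568} = \frac{245538 + \frac{1}{17934} \cdot \frac{1}{348} \cdot 15654041}{-213} = \left(245538 + \frac{15654041}{6241032}\right) \left(- \frac{1}{213}\right) = \frac{1532426169257}{6241032} \left(- \frac{1}{213}\right) = - \frac{1532426169257}{1329339816}$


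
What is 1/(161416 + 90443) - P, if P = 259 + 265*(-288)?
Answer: 19156647400/251859 ≈ 76061.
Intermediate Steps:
P = -76061 (P = 259 - 76320 = -76061)
1/(161416 + 90443) - P = 1/(161416 + 90443) - 1*(-76061) = 1/251859 + 76061 = 19156647400/251859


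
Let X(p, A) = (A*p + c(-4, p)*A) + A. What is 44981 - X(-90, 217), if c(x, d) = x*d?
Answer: -13826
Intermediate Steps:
c(x, d) = d*x
X(p, A) = A - 3*A*p (X(p, A) = (A*p + (p*(-4))*A) + A = (A*p + (-4*p)*A) + A = (A*p - 4*A*p) + A = -3*A*p + A = A - 3*A*p)
44981 - X(-90, 217) = 44981 - 217*(1 - 3*(-90)) = 44981 - 217*(1 + 270) = 44981 - 217*271 = 44981 - 1*58807 = 44981 - 58807 = -13826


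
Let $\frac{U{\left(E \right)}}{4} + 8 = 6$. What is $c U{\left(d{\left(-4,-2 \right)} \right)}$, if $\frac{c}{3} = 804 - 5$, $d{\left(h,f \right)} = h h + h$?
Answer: $-19176$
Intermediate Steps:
$d{\left(h,f \right)} = h + h^{2}$ ($d{\left(h,f \right)} = h^{2} + h = h + h^{2}$)
$U{\left(E \right)} = -8$ ($U{\left(E \right)} = -32 + 4 \cdot 6 = -32 + 24 = -8$)
$c = 2397$ ($c = 3 \left(804 - 5\right) = 3 \cdot 799 = 2397$)
$c U{\left(d{\left(-4,-2 \right)} \right)} = 2397 \left(-8\right) = -19176$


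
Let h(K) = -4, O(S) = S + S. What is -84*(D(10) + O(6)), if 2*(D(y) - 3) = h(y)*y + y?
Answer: 0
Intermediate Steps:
O(S) = 2*S
D(y) = 3 - 3*y/2 (D(y) = 3 + (-4*y + y)/2 = 3 + (-3*y)/2 = 3 - 3*y/2)
-84*(D(10) + O(6)) = -84*((3 - 3/2*10) + 2*6) = -84*((3 - 15) + 12) = -84*(-12 + 12) = -84*0 = 0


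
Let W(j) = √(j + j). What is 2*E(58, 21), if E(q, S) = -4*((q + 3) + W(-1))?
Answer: -488 - 8*I*√2 ≈ -488.0 - 11.314*I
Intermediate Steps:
W(j) = √2*√j (W(j) = √(2*j) = √2*√j)
E(q, S) = -12 - 4*q - 4*I*√2 (E(q, S) = -4*((q + 3) + √2*√(-1)) = -4*((3 + q) + √2*I) = -4*((3 + q) + I*√2) = -4*(3 + q + I*√2) = -12 - 4*q - 4*I*√2)
2*E(58, 21) = 2*(-12 - 4*58 - 4*I*√2) = 2*(-12 - 232 - 4*I*√2) = 2*(-244 - 4*I*√2) = -488 - 8*I*√2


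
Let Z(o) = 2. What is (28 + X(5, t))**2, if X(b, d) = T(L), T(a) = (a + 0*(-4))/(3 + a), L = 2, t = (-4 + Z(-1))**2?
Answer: 20164/25 ≈ 806.56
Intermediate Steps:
t = 4 (t = (-4 + 2)**2 = (-2)**2 = 4)
T(a) = a/(3 + a) (T(a) = (a + 0)/(3 + a) = a/(3 + a))
X(b, d) = 2/5 (X(b, d) = 2/(3 + 2) = 2/5)
(28 + X(5, t))**2 = (28 + 2/5)**2 = (142/5)**2 = 20164/25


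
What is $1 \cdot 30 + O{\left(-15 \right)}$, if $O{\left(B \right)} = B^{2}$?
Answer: $255$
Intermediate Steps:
$1 \cdot 30 + O{\left(-15 \right)} = 1 \cdot 30 + \left(-15\right)^{2} = 30 + 225 = 255$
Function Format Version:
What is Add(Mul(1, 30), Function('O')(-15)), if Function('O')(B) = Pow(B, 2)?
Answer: 255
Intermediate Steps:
Add(Mul(1, 30), Function('O')(-15)) = Add(Mul(1, 30), Pow(-15, 2)) = Add(30, 225) = 255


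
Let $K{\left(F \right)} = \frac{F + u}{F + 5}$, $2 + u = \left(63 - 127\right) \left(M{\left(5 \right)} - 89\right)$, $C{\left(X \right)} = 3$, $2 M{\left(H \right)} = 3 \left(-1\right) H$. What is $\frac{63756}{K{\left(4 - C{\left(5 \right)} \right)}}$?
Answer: $\frac{382536}{6175} \approx 61.949$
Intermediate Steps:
$M{\left(H \right)} = - \frac{3 H}{2}$ ($M{\left(H \right)} = \frac{3 \left(-1\right) H}{2} = \frac{\left(-3\right) H}{2} = - \frac{3 H}{2}$)
$u = 6174$ ($u = -2 + \left(63 - 127\right) \left(\left(- \frac{3}{2}\right) 5 - 89\right) = -2 - 64 \left(- \frac{15}{2} - 89\right) = -2 - -6176 = -2 + 6176 = 6174$)
$K{\left(F \right)} = \frac{6174 + F}{5 + F}$ ($K{\left(F \right)} = \frac{F + 6174}{F + 5} = \frac{6174 + F}{5 + F}$)
$\frac{63756}{K{\left(4 - C{\left(5 \right)} \right)}} = \frac{63756}{\frac{1}{5 + \left(4 - 3\right)} \left(6174 + \left(4 - 3\right)\right)} = \frac{63756}{\frac{1}{5 + 1} \left(6174 + 1\right)} = \frac{63756}{\frac{1}{6} \cdot 6175} = \frac{63756}{\frac{6175}{6}} = 63756 \cdot \frac{6}{6175} = \frac{382536}{6175}$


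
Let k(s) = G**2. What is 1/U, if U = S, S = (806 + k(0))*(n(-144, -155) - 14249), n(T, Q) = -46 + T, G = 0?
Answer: -1/11637834 ≈ -8.5927e-8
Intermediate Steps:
k(s) = 0 (k(s) = 0**2 = 0)
S = -11637834 (S = (806 + 0)*((-46 - 144) - 14249) = 806*(-190 - 14249) = 806*(-14439) = -11637834)
U = -11637834
1/U = 1/(-11637834) = -1/11637834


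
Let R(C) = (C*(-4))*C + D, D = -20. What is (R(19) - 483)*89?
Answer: -173283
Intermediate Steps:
R(C) = -20 - 4*C**2 (R(C) = (C*(-4))*C - 20 = (-4*C)*C - 20 = -4*C**2 - 20 = -20 - 4*C**2)
(R(19) - 483)*89 = ((-20 - 4*19**2) - 483)*89 = ((-20 - 4*361) - 483)*89 = ((-20 - 1444) - 483)*89 = (-1464 - 483)*89 = -1947*89 = -173283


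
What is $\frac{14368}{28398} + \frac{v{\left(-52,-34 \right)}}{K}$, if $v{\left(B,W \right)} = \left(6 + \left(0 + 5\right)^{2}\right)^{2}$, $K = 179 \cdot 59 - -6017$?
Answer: $\frac{44247197}{78463674} \approx 0.56392$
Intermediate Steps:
$K = 16578$ ($K = 10561 + 6017 = 16578$)
$v{\left(B,W \right)} = 961$ ($v{\left(B,W \right)} = \left(6 + 5^{2}\right)^{2} = \left(6 + 25\right)^{2} = 31^{2} = 961$)
$\frac{14368}{28398} + \frac{v{\left(-52,-34 \right)}}{K} = \frac{14368}{28398} + \frac{961}{16578} = 14368 \cdot \frac{1}{28398} + 961 \cdot \frac{1}{16578} = \frac{7184}{14199} + \frac{961}{16578} = \frac{44247197}{78463674}$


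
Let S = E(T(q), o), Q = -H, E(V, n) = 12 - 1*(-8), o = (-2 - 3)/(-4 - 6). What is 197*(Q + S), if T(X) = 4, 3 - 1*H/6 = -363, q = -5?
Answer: -428672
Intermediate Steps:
H = 2196 (H = 18 - 6*(-363) = 18 + 2178 = 2196)
o = ½ (o = -5/(-10) = -5*(-⅒) = ½ ≈ 0.50000)
E(V, n) = 20 (E(V, n) = 12 + 8 = 20)
Q = -2196 (Q = -1*2196 = -2196)
S = 20
197*(Q + S) = 197*(-2196 + 20) = 197*(-2176) = -428672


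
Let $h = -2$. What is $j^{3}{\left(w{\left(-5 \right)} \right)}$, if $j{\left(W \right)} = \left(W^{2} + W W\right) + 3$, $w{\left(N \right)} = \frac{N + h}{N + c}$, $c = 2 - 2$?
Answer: $\frac{5177717}{15625} \approx 331.37$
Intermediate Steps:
$c = 0$ ($c = 2 - 2 = 0$)
$w{\left(N \right)} = \frac{-2 + N}{N}$ ($w{\left(N \right)} = \frac{N - 2}{N + 0} = \frac{-2 + N}{N}$)
$j{\left(W \right)} = 3 + 2 W^{2}$ ($j{\left(W \right)} = \left(W^{2} + W^{2}\right) + 3 = 2 W^{2} + 3 = 3 + 2 W^{2}$)
$j^{3}{\left(w{\left(-5 \right)} \right)} = \left(3 + 2 \left(\frac{-2 - 5}{-5}\right)^{2}\right)^{3} = \left(3 + 2 \left(\left(- \frac{1}{5}\right) \left(-7\right)\right)^{2}\right)^{3} = \left(3 + 2 \left(\frac{7}{5}\right)^{2}\right)^{3} = \left(3 + 2 \cdot \frac{49}{25}\right)^{3} = \left(3 + \frac{98}{25}\right)^{3} = \left(\frac{173}{25}\right)^{3} = \frac{5177717}{15625}$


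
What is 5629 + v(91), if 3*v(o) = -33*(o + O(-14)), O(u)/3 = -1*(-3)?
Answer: 4529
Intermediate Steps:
O(u) = 9 (O(u) = 3*(-1*(-3)) = 3*3 = 9)
v(o) = -99 - 11*o (v(o) = (-33*(o + 9))/3 = (-33*(9 + o))/3 = (-297 - 33*o)/3 = -99 - 11*o)
5629 + v(91) = 5629 + (-99 - 11*91) = 5629 + (-99 - 1001) = 5629 - 1100 = 4529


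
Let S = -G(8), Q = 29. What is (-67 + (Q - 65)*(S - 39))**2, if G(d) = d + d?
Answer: 3659569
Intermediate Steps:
G(d) = 2*d
S = -16 (S = -2*8 = -1*16 = -16)
(-67 + (Q - 65)*(S - 39))**2 = (-67 + (29 - 65)*(-16 - 39))**2 = (-67 - 36*(-55))**2 = (-67 + 1980)**2 = 1913**2 = 3659569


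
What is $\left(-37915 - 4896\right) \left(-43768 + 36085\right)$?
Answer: $328916913$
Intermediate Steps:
$\left(-37915 - 4896\right) \left(-43768 + 36085\right) = \left(-42811\right) \left(-7683\right) = 328916913$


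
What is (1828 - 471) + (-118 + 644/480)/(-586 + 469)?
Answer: 19066279/14040 ≈ 1358.0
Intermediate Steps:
(1828 - 471) + (-118 + 644/480)/(-586 + 469) = 1357 + (-118 + 644*(1/480))/(-117) = 1357 + (-118 + 161/120)*(-1/117) = 1357 - 13999/120*(-1/117) = 1357 + 13999/14040 = 19066279/14040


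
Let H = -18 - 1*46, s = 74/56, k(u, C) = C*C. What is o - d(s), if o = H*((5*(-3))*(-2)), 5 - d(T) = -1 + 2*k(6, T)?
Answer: -753623/392 ≈ -1922.5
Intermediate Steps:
k(u, C) = C²
s = 37/28 (s = 74*(1/56) = 37/28 ≈ 1.3214)
d(T) = 6 - 2*T² (d(T) = 5 - (-1 + 2*T²) = 5 + (1 - 2*T²) = 6 - 2*T²)
H = -64 (H = -18 - 46 = -64)
o = -1920 (o = -64*5*(-3)*(-2) = -(-960)*(-2) = -64*30 = -1920)
o - d(s) = -1920 - (6 - 2*(37/28)²) = -1920 - (6 - 2*1369/784) = -1920 - (6 - 1369/392) = -1920 - 1*983/392 = -1920 - 983/392 = -753623/392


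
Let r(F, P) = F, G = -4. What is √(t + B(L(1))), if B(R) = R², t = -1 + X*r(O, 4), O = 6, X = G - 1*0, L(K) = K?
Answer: 2*I*√6 ≈ 4.899*I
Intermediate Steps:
X = -4 (X = -4 - 1*0 = -4 + 0 = -4)
t = -25 (t = -1 - 4*6 = -1 - 24 = -25)
√(t + B(L(1))) = √(-25 + 1²) = √(-25 + 1) = √(-24) = 2*I*√6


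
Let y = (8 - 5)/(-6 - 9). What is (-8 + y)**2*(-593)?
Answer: -996833/25 ≈ -39873.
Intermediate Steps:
y = -1/5 (y = 3/(-15) = 3*(-1/15) = -1/5 ≈ -0.20000)
(-8 + y)**2*(-593) = (-8 - 1/5)**2*(-593) = (-41/5)**2*(-593) = (1681/25)*(-593) = -996833/25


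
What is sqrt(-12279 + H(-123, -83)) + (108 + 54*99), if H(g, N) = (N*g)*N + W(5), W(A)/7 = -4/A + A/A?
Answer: 5454 + I*sqrt(21490615)/5 ≈ 5454.0 + 927.16*I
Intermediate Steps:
W(A) = 7 - 28/A (W(A) = 7*(-4/A + A/A) = 7*(-4/A + 1) = 7*(1 - 4/A) = 7 - 28/A)
H(g, N) = 7/5 + g*N**2 (H(g, N) = (N*g)*N + (7 - 28/5) = g*N**2 + (7 - 28*1/5) = g*N**2 + (7 - 28/5) = g*N**2 + 7/5 = 7/5 + g*N**2)
sqrt(-12279 + H(-123, -83)) + (108 + 54*99) = sqrt(-12279 + (7/5 - 123*(-83)**2)) + (108 + 54*99) = sqrt(-12279 + (7/5 - 123*6889)) + (108 + 5346) = sqrt(-12279 + (7/5 - 847347)) + 5454 = sqrt(-12279 - 4236728/5) + 5454 = sqrt(-4298123/5) + 5454 = I*sqrt(21490615)/5 + 5454 = 5454 + I*sqrt(21490615)/5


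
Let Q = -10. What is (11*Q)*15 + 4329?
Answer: 2679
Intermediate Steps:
(11*Q)*15 + 4329 = (11*(-10))*15 + 4329 = -110*15 + 4329 = -1650 + 4329 = 2679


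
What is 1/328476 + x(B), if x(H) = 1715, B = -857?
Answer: 563336341/328476 ≈ 1715.0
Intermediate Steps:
1/328476 + x(B) = 1/328476 + 1715 = 563336341/328476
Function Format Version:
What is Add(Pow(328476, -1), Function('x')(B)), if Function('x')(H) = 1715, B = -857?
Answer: Rational(563336341, 328476) ≈ 1715.0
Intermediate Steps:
Add(Pow(328476, -1), Function('x')(B)) = Add(Pow(328476, -1), 1715) = Add(Rational(1, 328476), 1715) = Rational(563336341, 328476)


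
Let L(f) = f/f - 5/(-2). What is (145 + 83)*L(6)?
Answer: 798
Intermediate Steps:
L(f) = 7/2 (L(f) = 1 - 5*(-½) = 1 + 5/2 = 7/2)
(145 + 83)*L(6) = (145 + 83)*(7/2) = 228*(7/2) = 798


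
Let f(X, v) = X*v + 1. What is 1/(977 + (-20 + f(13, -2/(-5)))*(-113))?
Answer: 5/12682 ≈ 0.00039426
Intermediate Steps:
f(X, v) = 1 + X*v
1/(977 + (-20 + f(13, -2/(-5)))*(-113)) = 1/(977 + (-20 + (1 + 13*(-2/(-5))))*(-113)) = 1/(977 + (-20 + (1 + 13*(-2*(-⅕))))*(-113)) = 1/(977 + (-20 + (1 + 13*(⅖)))*(-113)) = 1/(977 + (-20 + (1 + 26/5))*(-113)) = 1/(977 + (-20 + 31/5)*(-113)) = 1/(977 - 69/5*(-113)) = 1/(977 + 7797/5) = 1/(12682/5) = 5/12682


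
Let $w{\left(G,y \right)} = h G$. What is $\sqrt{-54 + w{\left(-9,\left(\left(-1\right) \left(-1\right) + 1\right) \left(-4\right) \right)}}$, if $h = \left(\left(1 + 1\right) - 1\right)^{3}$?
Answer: $3 i \sqrt{7} \approx 7.9373 i$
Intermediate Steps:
$h = 1$ ($h = \left(2 - 1\right)^{3} = 1^{3} = 1$)
$w{\left(G,y \right)} = G$ ($w{\left(G,y \right)} = 1 G = G$)
$\sqrt{-54 + w{\left(-9,\left(\left(-1\right) \left(-1\right) + 1\right) \left(-4\right) \right)}} = \sqrt{-54 - 9} = \sqrt{-63} = 3 i \sqrt{7}$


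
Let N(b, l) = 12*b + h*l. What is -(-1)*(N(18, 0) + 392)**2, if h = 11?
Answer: 369664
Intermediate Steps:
N(b, l) = 11*l + 12*b (N(b, l) = 12*b + 11*l = 11*l + 12*b)
-(-1)*(N(18, 0) + 392)**2 = -(-1)*((11*0 + 12*18) + 392)**2 = -(-1)*((0 + 216) + 392)**2 = -(-1)*(216 + 392)**2 = -(-1)*608**2 = -(-1)*369664 = -1*(-369664) = 369664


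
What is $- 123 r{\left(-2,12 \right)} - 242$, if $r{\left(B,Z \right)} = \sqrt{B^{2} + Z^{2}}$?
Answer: $-242 - 246 \sqrt{37} \approx -1738.4$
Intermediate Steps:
$- 123 r{\left(-2,12 \right)} - 242 = - 123 \sqrt{\left(-2\right)^{2} + 12^{2}} - 242 = - 123 \sqrt{4 + 144} - 242 = - 123 \sqrt{148} - 242 = - 123 \cdot 2 \sqrt{37} - 242 = - 246 \sqrt{37} - 242 = -242 - 246 \sqrt{37}$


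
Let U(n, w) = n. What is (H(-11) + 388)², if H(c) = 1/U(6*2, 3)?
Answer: 21687649/144 ≈ 1.5061e+5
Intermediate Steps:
H(c) = 1/12 (H(c) = 1/(6*2) = 1/12)
(H(-11) + 388)² = (1/12 + 388)² = (4657/12)² = 21687649/144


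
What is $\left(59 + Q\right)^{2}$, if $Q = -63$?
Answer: $16$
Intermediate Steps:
$\left(59 + Q\right)^{2} = \left(59 - 63\right)^{2} = \left(-4\right)^{2} = 16$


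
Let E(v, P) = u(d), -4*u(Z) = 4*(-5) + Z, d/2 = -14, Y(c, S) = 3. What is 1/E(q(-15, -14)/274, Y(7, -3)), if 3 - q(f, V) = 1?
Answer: 1/12 ≈ 0.083333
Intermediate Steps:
q(f, V) = 2 (q(f, V) = 3 - 1*1 = 3 - 1 = 2)
d = -28 (d = 2*(-14) = -28)
u(Z) = 5 - Z/4 (u(Z) = -(4*(-5) + Z)/4 = -(-20 + Z)/4 = 5 - Z/4)
E(v, P) = 12 (E(v, P) = 5 - ¼*(-28) = 5 + 7 = 12)
1/E(q(-15, -14)/274, Y(7, -3)) = 1/12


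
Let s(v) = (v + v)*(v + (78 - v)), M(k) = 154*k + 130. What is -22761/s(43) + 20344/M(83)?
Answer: -3279635/1804452 ≈ -1.8175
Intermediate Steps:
M(k) = 130 + 154*k
s(v) = 156*v (s(v) = (2*v)*78 = 156*v)
-22761/s(43) + 20344/M(83) = -22761/(156*43) + 20344/(130 + 154*83) = -22761/6708 + 20344/(130 + 12782) = -22761*1/6708 + 20344/12912 = -7587/2236 + 20344*(1/12912) = -7587/2236 + 2543/1614 = -3279635/1804452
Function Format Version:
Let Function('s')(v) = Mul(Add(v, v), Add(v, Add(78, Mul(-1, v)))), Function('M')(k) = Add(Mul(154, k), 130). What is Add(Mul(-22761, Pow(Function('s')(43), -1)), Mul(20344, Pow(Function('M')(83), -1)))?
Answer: Rational(-3279635, 1804452) ≈ -1.8175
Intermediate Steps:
Function('M')(k) = Add(130, Mul(154, k))
Function('s')(v) = Mul(156, v) (Function('s')(v) = Mul(Mul(2, v), 78) = Mul(156, v))
Add(Mul(-22761, Pow(Function('s')(43), -1)), Mul(20344, Pow(Function('M')(83), -1))) = Add(Mul(-22761, Pow(Mul(156, 43), -1)), Mul(20344, Pow(Add(130, Mul(154, 83)), -1))) = Add(Mul(-22761, Pow(6708, -1)), Mul(20344, Pow(Add(130, 12782), -1))) = Add(Mul(-22761, Rational(1, 6708)), Mul(20344, Pow(12912, -1))) = Add(Rational(-7587, 2236), Mul(20344, Rational(1, 12912))) = Add(Rational(-7587, 2236), Rational(2543, 1614)) = Rational(-3279635, 1804452)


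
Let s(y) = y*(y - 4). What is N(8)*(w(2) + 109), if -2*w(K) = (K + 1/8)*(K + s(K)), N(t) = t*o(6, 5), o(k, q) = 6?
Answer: 5334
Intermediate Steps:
s(y) = y*(-4 + y)
N(t) = 6*t (N(t) = t*6 = 6*t)
w(K) = -(⅛ + K)*(K + K*(-4 + K))/2 (w(K) = -(K + 1/8)*(K + K*(-4 + K))/2 = -(K + ⅛)*(K + K*(-4 + K))/2 = -(⅛ + K)*(K + K*(-4 + K))/2)
N(8)*(w(2) + 109) = (6*8)*((1/16)*2*(3 - 8*2² + 23*2) + 109) = 48*((1/16)*2*(3 - 8*4 + 46) + 109) = 48*((1/16)*2*(3 - 32 + 46) + 109) = 48*((1/16)*2*17 + 109) = 48*(17/8 + 109) = 48*(889/8) = 5334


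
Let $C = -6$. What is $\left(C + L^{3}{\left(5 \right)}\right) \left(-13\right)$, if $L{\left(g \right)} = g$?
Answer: $-1547$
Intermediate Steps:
$\left(C + L^{3}{\left(5 \right)}\right) \left(-13\right) = \left(-6 + 5^{3}\right) \left(-13\right) = \left(-6 + 125\right) \left(-13\right) = 119 \left(-13\right) = -1547$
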